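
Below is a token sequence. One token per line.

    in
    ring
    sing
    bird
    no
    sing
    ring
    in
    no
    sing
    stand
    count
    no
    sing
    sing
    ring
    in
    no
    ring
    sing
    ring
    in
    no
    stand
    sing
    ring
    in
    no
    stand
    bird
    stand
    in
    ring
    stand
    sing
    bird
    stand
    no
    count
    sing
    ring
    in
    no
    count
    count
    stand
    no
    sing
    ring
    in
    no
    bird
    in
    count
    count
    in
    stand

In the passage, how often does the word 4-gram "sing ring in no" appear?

6

Scanning the 54 overlapping 4-gram windows for "sing ring in no":
  position 6–9: sing ring in no
  position 15–18: sing ring in no
  position 20–23: sing ring in no
  position 25–28: sing ring in no
  position 40–43: sing ring in no
  position 48–51: sing ring in no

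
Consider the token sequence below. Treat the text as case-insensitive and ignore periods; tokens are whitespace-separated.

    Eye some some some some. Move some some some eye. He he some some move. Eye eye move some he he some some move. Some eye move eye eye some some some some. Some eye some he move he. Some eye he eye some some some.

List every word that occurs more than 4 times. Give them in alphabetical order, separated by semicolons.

Unigram counts meeting the condition (more than 4 times):
  eye: 10
  he: 7
  move: 6
  some: 23

eye; he; move; some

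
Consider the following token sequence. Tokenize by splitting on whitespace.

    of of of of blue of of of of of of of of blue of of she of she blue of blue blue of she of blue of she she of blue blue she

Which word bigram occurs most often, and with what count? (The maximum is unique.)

Bigram frequencies (highest first):
  of of: 11
  of blue: 5
  blue of: 5
  of she: 4
  she of: 3
  blue blue: 2
  … (3 more, each ≤ 1)

"of of", 11 times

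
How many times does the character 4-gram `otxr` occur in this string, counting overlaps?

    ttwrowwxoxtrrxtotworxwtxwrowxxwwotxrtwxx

Sliding a length-4 window over the 40 characters (37 positions):
  position 33–36: otxr

1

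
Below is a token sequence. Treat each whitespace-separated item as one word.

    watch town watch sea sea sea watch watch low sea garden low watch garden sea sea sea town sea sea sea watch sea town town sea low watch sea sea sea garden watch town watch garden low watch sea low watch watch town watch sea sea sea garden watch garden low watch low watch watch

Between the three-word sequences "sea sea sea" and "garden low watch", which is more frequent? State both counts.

"sea sea sea" (5 vs 3)

"sea sea sea": 5 occurrences
"garden low watch": 3 occurrences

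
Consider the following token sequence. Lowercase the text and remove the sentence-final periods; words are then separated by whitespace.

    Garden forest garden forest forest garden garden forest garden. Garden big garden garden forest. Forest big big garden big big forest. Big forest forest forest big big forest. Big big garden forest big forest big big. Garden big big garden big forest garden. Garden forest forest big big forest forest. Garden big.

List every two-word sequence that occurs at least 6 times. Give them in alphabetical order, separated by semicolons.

big big; big forest; forest big; forest forest; garden forest

Bigram counts meeting the condition (at least 6 times):
  big big: 7
  big forest: 6
  forest big: 7
  forest forest: 6
  garden forest: 6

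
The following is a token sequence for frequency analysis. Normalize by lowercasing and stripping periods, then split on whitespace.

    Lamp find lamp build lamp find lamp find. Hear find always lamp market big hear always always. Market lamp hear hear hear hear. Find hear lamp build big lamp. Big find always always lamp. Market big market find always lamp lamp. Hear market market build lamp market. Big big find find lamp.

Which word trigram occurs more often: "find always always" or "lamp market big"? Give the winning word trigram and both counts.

"lamp market big" (3 vs 1)

"find always always": 1 occurrence
"lamp market big": 3 occurrences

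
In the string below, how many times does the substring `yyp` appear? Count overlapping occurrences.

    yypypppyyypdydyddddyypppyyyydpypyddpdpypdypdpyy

Sliding a length-3 window over the 47 characters (45 positions):
  position 1–3: yyp
  position 9–11: yyp
  position 20–22: yyp

3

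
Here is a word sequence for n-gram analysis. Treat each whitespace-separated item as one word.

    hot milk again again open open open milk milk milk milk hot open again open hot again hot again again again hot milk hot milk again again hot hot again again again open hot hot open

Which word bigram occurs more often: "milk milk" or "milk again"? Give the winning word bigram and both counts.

"milk milk" (3 vs 2)

"milk milk": 3 occurrences
"milk again": 2 occurrences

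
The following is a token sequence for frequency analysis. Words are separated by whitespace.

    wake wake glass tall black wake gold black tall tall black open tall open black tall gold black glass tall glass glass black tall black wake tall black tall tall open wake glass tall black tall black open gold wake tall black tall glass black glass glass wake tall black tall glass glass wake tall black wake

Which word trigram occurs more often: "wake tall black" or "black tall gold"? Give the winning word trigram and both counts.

"wake tall black" (4 vs 1)

"wake tall black": 4 occurrences
"black tall gold": 1 occurrence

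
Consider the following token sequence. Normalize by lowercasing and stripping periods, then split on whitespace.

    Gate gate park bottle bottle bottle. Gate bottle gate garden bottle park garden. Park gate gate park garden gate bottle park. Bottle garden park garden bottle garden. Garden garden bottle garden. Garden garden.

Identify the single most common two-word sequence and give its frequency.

Bigram frequencies (highest first):
  garden garden: 4
  garden bottle: 3
  park garden: 3
  bottle garden: 3
  gate gate: 2
  gate park: 2
  … (9 more, each ≤ 2)

"garden garden", 4 times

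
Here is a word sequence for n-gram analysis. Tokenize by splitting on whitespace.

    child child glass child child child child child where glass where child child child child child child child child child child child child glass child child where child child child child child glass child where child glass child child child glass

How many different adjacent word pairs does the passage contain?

41 tokens → 40 bigram windows in total.
Repeated bigrams (each contributes count−1 duplicates):
  child child: 23
  child glass: 5
  glass child: 4
  child where: 3
  where child: 3
33 duplicate windows → 40 − 33 = 7 distinct.

7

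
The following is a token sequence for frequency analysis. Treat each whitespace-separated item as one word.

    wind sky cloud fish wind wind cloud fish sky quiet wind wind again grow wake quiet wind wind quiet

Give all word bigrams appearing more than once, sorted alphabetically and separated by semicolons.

cloud fish; quiet wind; wind wind

Bigram counts meeting the condition (more than once):
  cloud fish: 2
  quiet wind: 2
  wind wind: 3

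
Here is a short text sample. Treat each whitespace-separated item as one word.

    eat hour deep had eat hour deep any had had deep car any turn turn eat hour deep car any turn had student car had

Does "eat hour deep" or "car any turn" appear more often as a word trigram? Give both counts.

"eat hour deep" (3 vs 2)

"eat hour deep": 3 occurrences
"car any turn": 2 occurrences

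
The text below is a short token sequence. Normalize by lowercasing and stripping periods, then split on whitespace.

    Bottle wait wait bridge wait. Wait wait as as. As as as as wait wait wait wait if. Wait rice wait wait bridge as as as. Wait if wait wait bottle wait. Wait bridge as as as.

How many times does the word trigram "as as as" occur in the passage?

6

Scanning the 35 overlapping trigram windows for "as as as":
  position 8–10: as as as
  position 9–11: as as as
  position 10–12: as as as
  position 11–13: as as as
  position 24–26: as as as
  position 35–37: as as as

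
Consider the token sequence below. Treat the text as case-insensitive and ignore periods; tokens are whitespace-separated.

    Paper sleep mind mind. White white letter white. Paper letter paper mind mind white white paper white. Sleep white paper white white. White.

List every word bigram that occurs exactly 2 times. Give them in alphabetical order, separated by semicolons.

Bigram counts meeting the condition (exactly 2 times):
  mind mind: 2
  mind white: 2
  paper white: 2

mind mind; mind white; paper white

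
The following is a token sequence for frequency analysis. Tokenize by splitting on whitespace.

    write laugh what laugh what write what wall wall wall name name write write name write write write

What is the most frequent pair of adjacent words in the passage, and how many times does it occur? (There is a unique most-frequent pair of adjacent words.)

Bigram frequencies (highest first):
  write write: 3
  laugh what: 2
  wall wall: 2
  name write: 2
  write laugh: 1
  what laugh: 1
  … (6 more, each ≤ 1)

"write write", 3 times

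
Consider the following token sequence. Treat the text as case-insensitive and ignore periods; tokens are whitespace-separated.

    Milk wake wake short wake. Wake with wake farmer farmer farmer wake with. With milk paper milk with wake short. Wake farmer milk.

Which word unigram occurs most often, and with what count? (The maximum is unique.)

"wake", 8 times

Unigram frequencies (highest first):
  wake: 8
  milk: 4
  with: 4
  farmer: 4
  short: 2
  paper: 1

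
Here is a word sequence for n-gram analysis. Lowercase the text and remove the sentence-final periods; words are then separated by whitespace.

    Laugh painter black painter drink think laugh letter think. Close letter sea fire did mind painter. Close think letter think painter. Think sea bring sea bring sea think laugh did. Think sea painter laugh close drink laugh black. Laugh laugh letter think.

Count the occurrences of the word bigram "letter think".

Scanning the 41 overlapping bigram windows for "letter think":
  position 8–9: letter think
  position 19–20: letter think
  position 41–42: letter think

3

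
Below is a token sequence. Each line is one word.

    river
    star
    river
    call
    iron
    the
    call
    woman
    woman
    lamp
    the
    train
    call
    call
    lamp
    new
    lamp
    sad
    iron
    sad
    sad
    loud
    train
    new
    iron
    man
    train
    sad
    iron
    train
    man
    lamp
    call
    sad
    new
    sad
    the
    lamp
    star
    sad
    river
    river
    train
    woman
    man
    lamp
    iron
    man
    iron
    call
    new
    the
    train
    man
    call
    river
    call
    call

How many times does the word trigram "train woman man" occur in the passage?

Scanning the 56 overlapping trigram windows for "train woman man":
  position 43–45: train woman man

1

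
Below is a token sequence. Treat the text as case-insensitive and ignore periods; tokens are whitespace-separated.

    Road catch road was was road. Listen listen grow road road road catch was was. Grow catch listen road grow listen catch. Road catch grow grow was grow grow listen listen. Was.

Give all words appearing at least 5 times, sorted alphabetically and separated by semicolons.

Unigram counts meeting the condition (at least 5 times):
  catch: 5
  grow: 7
  listen: 6
  road: 8
  was: 6

catch; grow; listen; road; was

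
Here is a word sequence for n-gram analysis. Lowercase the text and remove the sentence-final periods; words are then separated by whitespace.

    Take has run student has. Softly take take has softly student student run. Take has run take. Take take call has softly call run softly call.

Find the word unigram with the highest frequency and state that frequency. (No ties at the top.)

Unigram frequencies (highest first):
  take: 7
  has: 5
  run: 4
  softly: 4
  student: 3
  call: 3

"take", 7 times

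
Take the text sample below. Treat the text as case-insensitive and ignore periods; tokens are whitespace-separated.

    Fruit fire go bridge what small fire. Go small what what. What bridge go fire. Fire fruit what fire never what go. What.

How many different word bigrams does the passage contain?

20

23 tokens → 22 bigram windows in total.
Repeated bigrams (each contributes count−1 duplicates):
  fire go: 2
  what what: 2
2 duplicate windows → 22 − 2 = 20 distinct.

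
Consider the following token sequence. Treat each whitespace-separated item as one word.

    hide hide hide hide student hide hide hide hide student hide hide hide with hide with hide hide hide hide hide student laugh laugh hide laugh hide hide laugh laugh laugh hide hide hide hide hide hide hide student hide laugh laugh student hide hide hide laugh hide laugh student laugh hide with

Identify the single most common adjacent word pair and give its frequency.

"hide hide", 21 times

Bigram frequencies (highest first):
  hide hide: 21
  laugh hide: 5
  hide laugh: 5
  hide student: 4
  student hide: 4
  laugh laugh: 4
  … (4 more, each ≤ 3)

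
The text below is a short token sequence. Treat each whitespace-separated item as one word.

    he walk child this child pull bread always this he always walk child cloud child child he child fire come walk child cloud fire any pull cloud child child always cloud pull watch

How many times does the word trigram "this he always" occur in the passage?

Scanning the 31 overlapping trigram windows for "this he always":
  position 9–11: this he always

1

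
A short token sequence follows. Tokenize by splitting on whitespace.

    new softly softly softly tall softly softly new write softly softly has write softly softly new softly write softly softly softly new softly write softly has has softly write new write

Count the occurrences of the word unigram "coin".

0

Scanning the 31 tokens for "coin":
  (none found)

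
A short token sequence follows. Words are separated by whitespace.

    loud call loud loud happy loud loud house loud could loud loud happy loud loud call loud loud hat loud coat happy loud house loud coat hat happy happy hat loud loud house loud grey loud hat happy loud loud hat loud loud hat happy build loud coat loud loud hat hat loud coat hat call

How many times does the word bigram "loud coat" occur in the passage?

4

Scanning the 55 overlapping bigram windows for "loud coat":
  position 20–21: loud coat
  position 25–26: loud coat
  position 47–48: loud coat
  position 53–54: loud coat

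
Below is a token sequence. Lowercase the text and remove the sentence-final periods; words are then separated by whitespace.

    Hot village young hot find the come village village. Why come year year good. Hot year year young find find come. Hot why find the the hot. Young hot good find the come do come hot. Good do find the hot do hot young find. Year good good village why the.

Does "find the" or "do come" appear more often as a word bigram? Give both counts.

"find the" (4 vs 1)

"find the": 4 occurrences
"do come": 1 occurrence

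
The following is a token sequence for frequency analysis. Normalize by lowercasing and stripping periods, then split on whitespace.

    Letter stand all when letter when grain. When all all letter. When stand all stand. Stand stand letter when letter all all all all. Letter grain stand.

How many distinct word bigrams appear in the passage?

27 tokens → 26 bigram windows in total.
Repeated bigrams (each contributes count−1 duplicates):
  all all: 4
  letter when: 3
  all letter: 2
  stand all: 2
  stand stand: 2
  when letter: 2
9 duplicate windows → 26 − 9 = 17 distinct.

17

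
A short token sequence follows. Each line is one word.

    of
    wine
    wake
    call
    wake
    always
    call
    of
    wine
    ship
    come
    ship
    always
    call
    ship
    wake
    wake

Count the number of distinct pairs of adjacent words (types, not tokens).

14

17 tokens → 16 bigram windows in total.
Repeated bigrams (each contributes count−1 duplicates):
  always call: 2
  of wine: 2
2 duplicate windows → 16 − 2 = 14 distinct.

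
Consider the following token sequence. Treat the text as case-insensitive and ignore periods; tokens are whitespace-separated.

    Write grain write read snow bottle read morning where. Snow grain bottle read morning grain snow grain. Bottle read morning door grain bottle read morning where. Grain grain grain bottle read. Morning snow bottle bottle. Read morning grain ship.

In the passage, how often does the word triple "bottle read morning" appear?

6

Scanning the 37 overlapping trigram windows for "bottle read morning":
  position 6–8: bottle read morning
  position 12–14: bottle read morning
  position 18–20: bottle read morning
  position 23–25: bottle read morning
  position 30–32: bottle read morning
  position 35–37: bottle read morning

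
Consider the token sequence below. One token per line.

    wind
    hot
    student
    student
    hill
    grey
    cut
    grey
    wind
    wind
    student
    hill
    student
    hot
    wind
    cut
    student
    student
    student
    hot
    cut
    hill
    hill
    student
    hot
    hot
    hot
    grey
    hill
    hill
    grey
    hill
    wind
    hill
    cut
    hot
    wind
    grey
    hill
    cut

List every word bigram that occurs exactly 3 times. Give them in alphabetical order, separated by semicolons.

grey hill; student hot; student student

Bigram counts meeting the condition (exactly 3 times):
  grey hill: 3
  student hot: 3
  student student: 3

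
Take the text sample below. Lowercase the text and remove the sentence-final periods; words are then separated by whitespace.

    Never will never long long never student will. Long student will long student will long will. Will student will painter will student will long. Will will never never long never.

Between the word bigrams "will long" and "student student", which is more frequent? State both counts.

"will long" (4 vs 0)

"will long": 4 occurrences
"student student": 0 occurrences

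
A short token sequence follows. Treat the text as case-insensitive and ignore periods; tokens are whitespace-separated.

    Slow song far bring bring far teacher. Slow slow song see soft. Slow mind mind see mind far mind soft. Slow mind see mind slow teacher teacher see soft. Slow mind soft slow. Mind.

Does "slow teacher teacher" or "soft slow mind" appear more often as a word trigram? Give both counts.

"slow teacher teacher": 1 occurrence
"soft slow mind": 4 occurrences

"soft slow mind" (4 vs 1)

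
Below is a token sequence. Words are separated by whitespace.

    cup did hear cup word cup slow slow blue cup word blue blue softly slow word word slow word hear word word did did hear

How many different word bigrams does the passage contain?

25 tokens → 24 bigram windows in total.
Repeated bigrams (each contributes count−1 duplicates):
  cup word: 2
  did hear: 2
  slow word: 2
  word word: 2
4 duplicate windows → 24 − 4 = 20 distinct.

20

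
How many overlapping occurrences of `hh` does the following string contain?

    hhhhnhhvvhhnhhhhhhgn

10

Sliding a length-2 window over the 20 characters (19 positions):
  position 1–2: hh
  position 2–3: hh
  position 3–4: hh
  position 6–7: hh
  position 10–11: hh
  position 13–14: hh
  position 14–15: hh
  position 15–16: hh
  position 16–17: hh
  position 17–18: hh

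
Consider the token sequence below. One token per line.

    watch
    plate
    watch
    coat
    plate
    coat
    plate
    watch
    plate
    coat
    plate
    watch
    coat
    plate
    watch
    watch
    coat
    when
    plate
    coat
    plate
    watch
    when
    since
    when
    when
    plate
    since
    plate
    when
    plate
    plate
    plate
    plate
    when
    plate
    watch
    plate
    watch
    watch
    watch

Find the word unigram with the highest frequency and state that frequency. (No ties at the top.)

"plate", 16 times

Unigram frequencies (highest first):
  plate: 16
  watch: 11
  coat: 6
  when: 6
  since: 2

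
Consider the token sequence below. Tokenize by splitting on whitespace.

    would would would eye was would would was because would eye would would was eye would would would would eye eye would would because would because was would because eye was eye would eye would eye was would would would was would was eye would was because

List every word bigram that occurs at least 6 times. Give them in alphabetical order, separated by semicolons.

Bigram counts meeting the condition (at least 6 times):
  eye would: 6
  would would: 10

eye would; would would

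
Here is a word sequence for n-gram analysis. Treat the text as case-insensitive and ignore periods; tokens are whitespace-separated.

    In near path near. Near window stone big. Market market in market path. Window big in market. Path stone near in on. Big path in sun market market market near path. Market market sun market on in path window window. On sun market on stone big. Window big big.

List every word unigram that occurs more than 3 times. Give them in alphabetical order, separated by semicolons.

Unigram counts meeting the condition (more than 3 times):
  big: 6
  in: 6
  market: 11
  near: 5
  on: 4
  path: 6
  window: 5

big; in; market; near; on; path; window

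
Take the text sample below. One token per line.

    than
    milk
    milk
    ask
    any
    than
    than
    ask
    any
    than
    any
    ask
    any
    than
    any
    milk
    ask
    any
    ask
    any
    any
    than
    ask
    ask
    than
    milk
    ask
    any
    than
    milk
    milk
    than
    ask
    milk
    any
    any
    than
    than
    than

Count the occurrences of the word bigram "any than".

Scanning the 38 overlapping bigram windows for "any than":
  position 5–6: any than
  position 9–10: any than
  position 13–14: any than
  position 21–22: any than
  position 28–29: any than
  position 36–37: any than

6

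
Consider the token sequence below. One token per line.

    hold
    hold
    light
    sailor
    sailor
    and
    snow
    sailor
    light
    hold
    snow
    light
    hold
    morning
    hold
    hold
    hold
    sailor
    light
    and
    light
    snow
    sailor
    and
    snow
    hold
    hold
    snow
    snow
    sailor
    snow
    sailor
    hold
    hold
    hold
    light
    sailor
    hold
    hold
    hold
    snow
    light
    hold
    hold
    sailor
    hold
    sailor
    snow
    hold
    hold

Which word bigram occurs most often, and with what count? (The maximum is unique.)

Bigram frequencies (highest first):
  hold hold: 10
  snow sailor: 4
  light hold: 3
  hold snow: 3
  hold sailor: 3
  sailor hold: 3
  … (15 more, each ≤ 2)

"hold hold", 10 times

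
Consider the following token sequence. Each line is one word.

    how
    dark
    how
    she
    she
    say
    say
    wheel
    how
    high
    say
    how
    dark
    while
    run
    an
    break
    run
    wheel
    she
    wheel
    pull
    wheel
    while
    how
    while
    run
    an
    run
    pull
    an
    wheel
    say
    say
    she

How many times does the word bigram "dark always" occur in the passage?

Scanning the 34 overlapping bigram windows for "dark always":
  (none found)

0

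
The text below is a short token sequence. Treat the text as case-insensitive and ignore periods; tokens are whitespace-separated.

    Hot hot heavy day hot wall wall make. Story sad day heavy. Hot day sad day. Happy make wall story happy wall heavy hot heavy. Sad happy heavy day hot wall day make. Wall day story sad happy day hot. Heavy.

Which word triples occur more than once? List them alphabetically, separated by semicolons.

day hot wall; heavy day hot

Trigram counts meeting the condition (more than once):
  day hot wall: 2
  heavy day hot: 2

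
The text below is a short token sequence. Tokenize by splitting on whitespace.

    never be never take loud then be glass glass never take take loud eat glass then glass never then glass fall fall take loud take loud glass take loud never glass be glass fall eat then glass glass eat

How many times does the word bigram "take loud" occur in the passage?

Scanning the 38 overlapping bigram windows for "take loud":
  position 4–5: take loud
  position 12–13: take loud
  position 23–24: take loud
  position 25–26: take loud
  position 28–29: take loud

5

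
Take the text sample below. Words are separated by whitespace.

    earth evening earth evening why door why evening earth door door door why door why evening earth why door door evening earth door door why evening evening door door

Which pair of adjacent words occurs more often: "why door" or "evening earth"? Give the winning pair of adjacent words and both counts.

"why door": 3 occurrences
"evening earth": 4 occurrences

"evening earth" (4 vs 3)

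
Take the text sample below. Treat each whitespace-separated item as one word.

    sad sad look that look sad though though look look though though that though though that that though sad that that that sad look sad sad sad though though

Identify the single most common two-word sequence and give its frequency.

Bigram frequencies (highest first):
  though though: 4
  sad sad: 3
  that that: 3
  sad look: 2
  look sad: 2
  sad though: 2
  … (10 more, each ≤ 2)

"though though", 4 times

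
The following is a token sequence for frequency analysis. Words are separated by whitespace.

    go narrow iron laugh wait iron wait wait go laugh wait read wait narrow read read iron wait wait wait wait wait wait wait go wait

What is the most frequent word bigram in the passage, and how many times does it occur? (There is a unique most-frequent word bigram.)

"wait wait", 7 times

Bigram frequencies (highest first):
  wait wait: 7
  laugh wait: 2
  iron wait: 2
  wait go: 2
  go narrow: 1
  narrow iron: 1
  … (10 more, each ≤ 1)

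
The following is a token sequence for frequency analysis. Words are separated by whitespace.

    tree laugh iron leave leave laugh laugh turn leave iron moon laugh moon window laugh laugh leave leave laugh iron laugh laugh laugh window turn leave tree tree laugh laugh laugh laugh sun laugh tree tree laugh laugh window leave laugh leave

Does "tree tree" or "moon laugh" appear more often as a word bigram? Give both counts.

"tree tree": 2 occurrences
"moon laugh": 1 occurrence

"tree tree" (2 vs 1)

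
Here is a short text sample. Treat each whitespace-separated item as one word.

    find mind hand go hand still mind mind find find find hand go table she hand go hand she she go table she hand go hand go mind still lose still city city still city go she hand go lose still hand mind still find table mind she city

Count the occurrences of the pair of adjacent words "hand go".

6

Scanning the 48 overlapping bigram windows for "hand go":
  position 3–4: hand go
  position 12–13: hand go
  position 16–17: hand go
  position 24–25: hand go
  position 26–27: hand go
  position 38–39: hand go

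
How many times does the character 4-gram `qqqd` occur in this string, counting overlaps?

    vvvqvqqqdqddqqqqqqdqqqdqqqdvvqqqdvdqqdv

5

Sliding a length-4 window over the 39 characters (36 positions):
  position 6–9: qqqd
  position 16–19: qqqd
  position 20–23: qqqd
  position 24–27: qqqd
  position 30–33: qqqd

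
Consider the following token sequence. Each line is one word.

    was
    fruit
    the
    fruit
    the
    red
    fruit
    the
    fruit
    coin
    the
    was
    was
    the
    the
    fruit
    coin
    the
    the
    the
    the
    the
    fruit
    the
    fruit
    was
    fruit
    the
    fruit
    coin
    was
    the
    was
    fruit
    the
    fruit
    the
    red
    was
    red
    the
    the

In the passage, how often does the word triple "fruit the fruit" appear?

5

Scanning the 40 overlapping trigram windows for "fruit the fruit":
  position 2–4: fruit the fruit
  position 7–9: fruit the fruit
  position 23–25: fruit the fruit
  position 27–29: fruit the fruit
  position 34–36: fruit the fruit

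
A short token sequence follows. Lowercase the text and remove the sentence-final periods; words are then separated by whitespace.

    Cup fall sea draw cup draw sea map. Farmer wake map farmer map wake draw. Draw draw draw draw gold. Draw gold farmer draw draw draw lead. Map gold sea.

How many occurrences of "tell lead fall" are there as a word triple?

Scanning the 28 overlapping trigram windows for "tell lead fall":
  (none found)

0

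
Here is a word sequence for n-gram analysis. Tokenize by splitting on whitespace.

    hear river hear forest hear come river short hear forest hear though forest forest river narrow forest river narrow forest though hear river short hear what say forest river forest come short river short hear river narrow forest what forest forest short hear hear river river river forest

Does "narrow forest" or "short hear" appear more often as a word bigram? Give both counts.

"narrow forest": 3 occurrences
"short hear": 4 occurrences

"short hear" (4 vs 3)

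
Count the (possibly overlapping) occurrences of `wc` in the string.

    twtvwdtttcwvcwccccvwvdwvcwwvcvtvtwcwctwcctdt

Sliding a length-2 window over the 44 characters (43 positions):
  position 14–15: wc
  position 34–35: wc
  position 36–37: wc
  position 39–40: wc

4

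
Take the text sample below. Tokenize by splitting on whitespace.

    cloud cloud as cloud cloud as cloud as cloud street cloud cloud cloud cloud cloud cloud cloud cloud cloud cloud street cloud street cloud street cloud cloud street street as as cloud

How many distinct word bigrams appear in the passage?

32 tokens → 31 bigram windows in total.
Repeated bigrams (each contributes count−1 duplicates):
  cloud cloud: 12
  cloud street: 5
  as cloud: 4
  street cloud: 4
  cloud as: 3
23 duplicate windows → 31 − 23 = 8 distinct.

8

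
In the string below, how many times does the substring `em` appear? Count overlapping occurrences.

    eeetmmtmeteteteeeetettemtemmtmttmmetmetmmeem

Sliding a length-2 window over the 44 characters (43 positions):
  position 23–24: em
  position 26–27: em
  position 43–44: em

3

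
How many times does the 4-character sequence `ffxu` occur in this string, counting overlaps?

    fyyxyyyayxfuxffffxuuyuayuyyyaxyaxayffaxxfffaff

1

Sliding a length-4 window over the 46 characters (43 positions):
  position 16–19: ffxu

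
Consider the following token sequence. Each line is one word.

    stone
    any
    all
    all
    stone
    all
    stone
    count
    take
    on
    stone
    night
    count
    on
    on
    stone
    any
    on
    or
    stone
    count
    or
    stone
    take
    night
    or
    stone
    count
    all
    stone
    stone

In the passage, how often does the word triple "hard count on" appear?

Scanning the 29 overlapping trigram windows for "hard count on":
  (none found)

0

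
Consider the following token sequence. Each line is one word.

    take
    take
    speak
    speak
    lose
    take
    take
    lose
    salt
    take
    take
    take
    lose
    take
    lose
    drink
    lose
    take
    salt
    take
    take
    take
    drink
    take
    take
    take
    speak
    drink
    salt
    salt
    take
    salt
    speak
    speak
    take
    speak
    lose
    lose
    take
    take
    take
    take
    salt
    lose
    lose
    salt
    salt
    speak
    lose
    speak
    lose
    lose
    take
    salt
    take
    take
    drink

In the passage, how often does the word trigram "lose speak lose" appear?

1

Scanning the 55 overlapping trigram windows for "lose speak lose":
  position 49–51: lose speak lose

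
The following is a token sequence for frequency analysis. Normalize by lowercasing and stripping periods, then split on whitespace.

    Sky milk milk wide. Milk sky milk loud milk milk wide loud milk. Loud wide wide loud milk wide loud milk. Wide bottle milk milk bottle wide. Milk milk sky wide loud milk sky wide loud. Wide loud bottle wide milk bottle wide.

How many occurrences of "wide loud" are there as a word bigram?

Scanning the 42 overlapping bigram windows for "wide loud":
  position 11–12: wide loud
  position 16–17: wide loud
  position 19–20: wide loud
  position 31–32: wide loud
  position 35–36: wide loud
  position 37–38: wide loud

6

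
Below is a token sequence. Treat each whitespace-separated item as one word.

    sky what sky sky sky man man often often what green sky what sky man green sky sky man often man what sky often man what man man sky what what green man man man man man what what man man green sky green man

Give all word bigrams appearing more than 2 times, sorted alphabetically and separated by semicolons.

green sky; man man; man what; sky man; sky sky; sky what; what sky

Bigram counts meeting the condition (more than 2 times):
  green sky: 3
  man man: 7
  man what: 3
  sky man: 3
  sky sky: 3
  sky what: 3
  what sky: 3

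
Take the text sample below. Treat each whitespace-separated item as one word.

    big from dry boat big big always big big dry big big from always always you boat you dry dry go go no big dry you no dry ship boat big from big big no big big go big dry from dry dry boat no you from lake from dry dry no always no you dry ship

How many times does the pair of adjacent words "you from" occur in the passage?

Scanning the 56 overlapping bigram windows for "you from":
  position 46–47: you from

1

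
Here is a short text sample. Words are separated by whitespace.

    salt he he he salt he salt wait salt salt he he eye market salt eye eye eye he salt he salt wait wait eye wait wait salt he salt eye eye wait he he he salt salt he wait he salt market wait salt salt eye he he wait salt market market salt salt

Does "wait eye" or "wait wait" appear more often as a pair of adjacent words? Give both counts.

"wait eye": 1 occurrence
"wait wait": 2 occurrences

"wait wait" (2 vs 1)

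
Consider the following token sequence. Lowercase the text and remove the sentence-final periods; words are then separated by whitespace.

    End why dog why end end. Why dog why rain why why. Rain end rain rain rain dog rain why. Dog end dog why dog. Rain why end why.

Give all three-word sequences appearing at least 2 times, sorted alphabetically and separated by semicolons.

Trigram counts meeting the condition (at least 2 times):
  dog rain why: 2
  end why dog: 2
  why dog why: 2

dog rain why; end why dog; why dog why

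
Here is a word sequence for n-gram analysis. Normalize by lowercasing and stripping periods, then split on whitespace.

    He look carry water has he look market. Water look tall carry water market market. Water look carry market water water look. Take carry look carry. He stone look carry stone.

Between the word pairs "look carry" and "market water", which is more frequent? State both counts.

"look carry": 4 occurrences
"market water": 3 occurrences

"look carry" (4 vs 3)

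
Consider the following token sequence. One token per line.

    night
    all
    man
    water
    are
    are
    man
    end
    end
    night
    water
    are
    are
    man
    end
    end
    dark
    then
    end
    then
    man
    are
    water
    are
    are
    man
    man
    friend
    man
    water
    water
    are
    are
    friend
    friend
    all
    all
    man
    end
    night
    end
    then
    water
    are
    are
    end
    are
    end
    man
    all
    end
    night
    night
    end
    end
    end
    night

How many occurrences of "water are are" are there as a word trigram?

5

Scanning the 55 overlapping trigram windows for "water are are":
  position 4–6: water are are
  position 11–13: water are are
  position 23–25: water are are
  position 31–33: water are are
  position 43–45: water are are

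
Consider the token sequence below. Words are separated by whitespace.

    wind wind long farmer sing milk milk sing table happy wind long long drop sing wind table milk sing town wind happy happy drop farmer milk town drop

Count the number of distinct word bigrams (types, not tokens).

25

28 tokens → 27 bigram windows in total.
Repeated bigrams (each contributes count−1 duplicates):
  milk sing: 2
  wind long: 2
2 duplicate windows → 27 − 2 = 25 distinct.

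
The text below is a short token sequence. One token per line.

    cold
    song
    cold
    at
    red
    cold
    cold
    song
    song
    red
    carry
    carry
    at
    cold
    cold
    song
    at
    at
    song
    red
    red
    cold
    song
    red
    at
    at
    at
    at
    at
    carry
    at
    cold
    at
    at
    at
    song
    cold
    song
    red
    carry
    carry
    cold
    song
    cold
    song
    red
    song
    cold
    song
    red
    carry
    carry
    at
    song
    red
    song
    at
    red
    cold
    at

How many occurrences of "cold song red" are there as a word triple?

4

Scanning the 58 overlapping trigram windows for "cold song red":
  position 22–24: cold song red
  position 37–39: cold song red
  position 44–46: cold song red
  position 48–50: cold song red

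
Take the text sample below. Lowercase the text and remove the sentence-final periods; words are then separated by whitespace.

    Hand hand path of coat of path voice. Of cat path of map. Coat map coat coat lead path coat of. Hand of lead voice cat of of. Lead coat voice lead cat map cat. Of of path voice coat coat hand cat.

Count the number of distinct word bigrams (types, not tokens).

33

43 tokens → 42 bigram windows in total.
Repeated bigrams (each contributes count−1 duplicates):
  cat of: 2
  coat coat: 2
  coat of: 2
  map coat: 2
  of lead: 2
  of of: 2
  of path: 2
  path of: 2
  … (1 more repeated)
9 duplicate windows → 42 − 9 = 33 distinct.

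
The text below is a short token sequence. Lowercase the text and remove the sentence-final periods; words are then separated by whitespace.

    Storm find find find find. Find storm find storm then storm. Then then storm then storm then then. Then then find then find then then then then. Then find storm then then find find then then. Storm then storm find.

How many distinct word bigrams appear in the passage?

40 tokens → 39 bigram windows in total.
Repeated bigrams (each contributes count−1 duplicates):
  then then: 10
  storm then: 6
  find find: 5
  then storm: 5
  then find: 4
  find storm: 3
  find then: 3
  storm find: 3
31 duplicate windows → 39 − 31 = 8 distinct.

8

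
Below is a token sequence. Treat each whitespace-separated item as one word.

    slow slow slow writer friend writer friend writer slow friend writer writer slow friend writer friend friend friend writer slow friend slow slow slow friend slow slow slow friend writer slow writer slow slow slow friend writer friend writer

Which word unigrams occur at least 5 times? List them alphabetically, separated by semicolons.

Unigram counts meeting the condition (at least 5 times):
  friend: 12
  slow: 16
  writer: 11

friend; slow; writer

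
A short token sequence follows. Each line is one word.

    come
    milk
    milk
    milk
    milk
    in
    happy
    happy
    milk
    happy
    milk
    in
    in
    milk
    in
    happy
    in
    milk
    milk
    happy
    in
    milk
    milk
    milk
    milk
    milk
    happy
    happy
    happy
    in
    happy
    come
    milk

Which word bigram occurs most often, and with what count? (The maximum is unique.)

Bigram frequencies (highest first):
  milk milk: 8
  milk in: 3
  in happy: 3
  happy happy: 3
  milk happy: 3
  in milk: 3
  … (5 more, each ≤ 3)

"milk milk", 8 times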